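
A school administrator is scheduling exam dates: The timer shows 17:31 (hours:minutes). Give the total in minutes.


Hours: 17
Minutes: 31
Convert hours to minutes: 17 x 60 = 1020
Add remaining minutes: 1020 + 31 = 1051

1051


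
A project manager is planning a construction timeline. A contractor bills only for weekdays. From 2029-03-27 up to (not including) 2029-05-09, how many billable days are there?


Start: 2029-03-27 (Tuesday)
End (exclusive): 2029-05-09 (Wednesday)
Total calendar days: 43
Full weeks: 43 // 7 = 6 -> 30 weekdays
Remaining 1 days starting on Tuesday:
  Tue(w) -> 1 weekdays
Total business days: 30 + 1 = 31

31


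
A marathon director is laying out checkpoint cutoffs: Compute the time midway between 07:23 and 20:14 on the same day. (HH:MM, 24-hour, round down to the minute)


Start time: 07:23 = 443 minutes from midnight
End time: 20:14 = 1214 minutes from midnight
Sum: 443 + 1214 = 1657
Midpoint: 1657 / 2 = 828 minutes
Convert: 828 / 60 = 13 hours, 48 minutes
Result: 13:48

13:48


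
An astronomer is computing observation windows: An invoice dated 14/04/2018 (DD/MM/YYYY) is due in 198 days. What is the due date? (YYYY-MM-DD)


Start: 2018-04-14
Adding 198 days
Days remaining in April: 16
After April: 182 days still to add
May 2018: 31 days, 151 remaining
June 2018: 30 days, 121 remaining
July 2018: 31 days, 90 remaining
August 2018: 31 days, 59 remaining
Result: 2018-10-29

2018-10-29


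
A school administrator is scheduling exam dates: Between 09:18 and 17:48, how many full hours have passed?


Start: 09:18
End: 17:48
Hour difference: 17 - 9 = 8 hours
Minute difference: 48 - 18 = 30 minutes
Total minutes: 510
Complete hours: 510 / 60 = 8 (remainder 30)

8


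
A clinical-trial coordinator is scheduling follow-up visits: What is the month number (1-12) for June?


Calendar month order:
5. May
6. June <--
7. July
June is month number 6

6


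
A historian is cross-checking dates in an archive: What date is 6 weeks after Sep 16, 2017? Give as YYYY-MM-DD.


Start: 2017-09-16
Weeks to add: 6
Convert to days: 6 x 7 = 42 days
Add 42 days to 2017-09-16
Result: 2017-10-28

2017-10-28


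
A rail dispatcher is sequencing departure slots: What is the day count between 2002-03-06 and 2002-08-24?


Start date: 2002-03-06
End date: 2002-08-24
Mar 2002: +26 days
Apr 2002: +30 days
May 2002: +31 days
... (3 more months)
Total: 171 days

171


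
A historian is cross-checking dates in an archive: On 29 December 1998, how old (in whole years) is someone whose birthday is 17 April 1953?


Birth: 1953-04-17
Reference: 1998-12-29
Year difference: 1998 - 1953 = 45
Has birthday (04-17) occurred by 12-29? Yes
Age in full years: 45

45


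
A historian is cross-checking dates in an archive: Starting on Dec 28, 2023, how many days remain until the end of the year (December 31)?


Start: December 28, 2023
End: December 31, 2023
Days left in December: 3
Total: 3 days

3


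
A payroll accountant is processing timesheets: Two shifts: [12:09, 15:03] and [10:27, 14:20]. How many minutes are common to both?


Interval A: [729, 903] minutes from midnight
Interval B: [627, 860] minutes from midnight
Overlap start = max(729, 627) = 729
Overlap end = min(903, 860) = 860
Overlap = 860 - 729 = 131 minutes

131


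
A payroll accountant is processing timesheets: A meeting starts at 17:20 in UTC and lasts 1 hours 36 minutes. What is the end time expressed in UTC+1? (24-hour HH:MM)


Start: 17:20 in UTC
Step 1 - add duration:
  minutes: 20 + 36 = 56
  hours: 17 + 1 + 0 = 18
  end in UTC: 18:56
Step 2 - convert UTC -> UTC+1:
  offset difference: 1 - (0) = 1 hours
  18 + (1) = 19 -> mod 24 = 19
Result: 19:56 in UTC+1

19:56


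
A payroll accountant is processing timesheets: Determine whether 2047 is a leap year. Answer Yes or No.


Year: 2047
Divisible by 4? 2047 / 4 = 511.75 -> No
Not divisible by 4, so NOT a leap year

No


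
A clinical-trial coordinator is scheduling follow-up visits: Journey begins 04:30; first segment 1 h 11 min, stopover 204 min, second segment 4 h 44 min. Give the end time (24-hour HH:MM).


Depart: 04:30
Leg 1: +71 min -> 05:41
Layover: +204 min -> 09:05
Leg 2: +284 min -> 13:49
Total travel: 559 minutes = 9h 19m
Arrival: 13:49

13:49


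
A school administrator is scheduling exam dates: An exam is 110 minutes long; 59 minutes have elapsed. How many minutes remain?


Total budget: 110 minutes
Time used: 59 minutes
Remaining: 110 - 59 = 51 minutes
Percent used: 53.6%
Percent remaining: 46.4%

51


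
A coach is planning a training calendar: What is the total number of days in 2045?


Year: 2045
Check leap year rules:
Divisible by 4? No
2045 is not a leap year
Days: 365

365


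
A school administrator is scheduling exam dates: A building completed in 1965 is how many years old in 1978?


Birth year: 1965
Current year: 1978
Age = current year - birth year
Age = 1978 - 1965 = 13

13


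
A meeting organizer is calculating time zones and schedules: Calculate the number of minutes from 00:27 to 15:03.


Start time: 00:27 = 27 minutes from midnight
End time: 15:03 = 903 minutes from midnight
Difference: 903 - 27 = 876 minutes
That is 14 hours and 36 minutes

876


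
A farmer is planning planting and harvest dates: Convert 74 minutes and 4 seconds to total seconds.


Minutes: 74
Extra seconds: 4
Seconds per minute: 60
Minutes to seconds: 74 x 60 = 4440
Total: 4440 + 4 = 4444

4444


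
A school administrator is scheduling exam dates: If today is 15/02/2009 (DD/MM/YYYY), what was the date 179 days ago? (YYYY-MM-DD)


Start: 2009-02-15
Subtracting 179 days
Days already passed in February: 15
After going back through February: 164 more days to subtract
January 2009: 31 days, 133 remaining
December 2008: 31 days, 102 remaining
November 2008: 30 days, 72 remaining
October 2008: 31 days, 41 remaining
Result: 2008-08-20

2008-08-20


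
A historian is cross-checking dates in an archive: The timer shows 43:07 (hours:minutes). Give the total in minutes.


Hours: 43
Minutes: 7
Convert hours to minutes: 43 x 60 = 2580
Add remaining minutes: 2580 + 7 = 2587

2587


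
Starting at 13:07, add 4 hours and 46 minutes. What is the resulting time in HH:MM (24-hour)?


Start time: 13:07
Adding: 4 hours 46 minutes
Minutes: 7 + 46 = 53
Hours: 13 + 4 + 0 = 17
Result: 17:53

17:53


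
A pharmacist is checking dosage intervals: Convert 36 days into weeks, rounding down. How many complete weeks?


Total days: 36
Days per week: 7
Division: 36 / 7 = 5 remainder 1
Complete weeks: 5
Remaining days: 1

5


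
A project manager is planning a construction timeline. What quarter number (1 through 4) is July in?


Month: July (month 7)
Q1: January-March (months 1-3)
Q2: April-June (months 4-6)
Q3: July-September (months 7-9)
Q4: October-December (months 10-12)
Month 7 falls in Q3

3


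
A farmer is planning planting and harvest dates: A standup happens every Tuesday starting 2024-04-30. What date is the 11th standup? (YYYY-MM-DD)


First occurrence: 2024-04-30 (occurrence 1)
Each occurrence is 7 days after the previous.
Occurrence 11 is 10 weeks after the first.
10 weeks = 70 days
2024-04-30 + 70 days = 2024-07-09

2024-07-09


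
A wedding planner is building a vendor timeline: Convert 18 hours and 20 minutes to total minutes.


Hours: 18
Extra minutes: 20
Minutes per hour: 60
Hours to minutes: 18 x 60 = 1080
Total: 1080 + 20 = 1100

1100


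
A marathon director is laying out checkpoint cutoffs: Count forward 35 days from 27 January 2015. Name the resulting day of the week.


Start: 2015-01-27 (Tuesday)
Step 1 - find target date: add 35 days
  2015-01-27 + 35 days = 2015-03-03
Step 2 - day of week:
  35 mod 7 = 0
  Tuesday + 0 days -> Tuesday
Result: Tuesday (2015-03-03)

Tuesday


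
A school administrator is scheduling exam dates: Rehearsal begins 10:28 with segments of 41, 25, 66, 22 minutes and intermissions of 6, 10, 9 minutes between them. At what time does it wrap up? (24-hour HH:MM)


Start: 10:28 = 628 min from midnight
  after task 1 (41 min): 11:09
  after break (6 min): 11:15
  after task 2 (25 min): 11:40
  after break (10 min): 11:50
  after task 3 (66 min): 12:56
  after break (9 min): 13:05
  after task 4 (22 min): 13:27
Total elapsed: 179 minutes
End time: 13:27

13:27


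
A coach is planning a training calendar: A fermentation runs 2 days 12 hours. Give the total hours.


Days: 2
Extra hours: 12
Hours per day: 24
Days to hours: 2 x 24 = 48
Total: 48 + 12 = 60

60


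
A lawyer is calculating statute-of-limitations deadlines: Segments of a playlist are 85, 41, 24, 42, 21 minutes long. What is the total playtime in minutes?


Durations: 85, 41, 24, 42, 21
Running sum: 85
+ 41 = 126
+ 24 = 150
+ 42 = 192
+ 21 = 213
Total duration: 213 minutes
That is 3 hours and 33 minutes

213


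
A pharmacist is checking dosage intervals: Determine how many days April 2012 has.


Month: April
Year: 2012
April is a 30-day month
Total: 30 days

30


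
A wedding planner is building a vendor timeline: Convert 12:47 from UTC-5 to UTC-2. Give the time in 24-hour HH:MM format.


Local time: 12:47 at UTC-5 (offset -5h)
Target zone: UTC-2 (offset -2h)
Difference: -2 - (-5) = 3 hours
Calculation: 12 + (3) = 15
Result: 15:47

15:47


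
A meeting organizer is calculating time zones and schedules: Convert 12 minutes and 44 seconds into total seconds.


Minutes: 12
Seconds: 44
Convert minutes to seconds: 12 x 60 = 720
Add remaining seconds: 720 + 44 = 764

764


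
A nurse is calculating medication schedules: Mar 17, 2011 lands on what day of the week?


Date: 2011-03-17
January 1, 2011 is a Saturday
Day of year: 76
Offset from Jan 1: 75 days
75 mod 7 = 5
Result: Thursday

Thursday


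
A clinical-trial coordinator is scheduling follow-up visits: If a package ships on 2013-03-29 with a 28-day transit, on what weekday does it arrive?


Start: 2013-03-29 (Friday)
Step 1 - find target date: add 28 days
  2013-03-29 + 28 days = 2013-04-26
Step 2 - day of week:
  28 mod 7 = 0
  Friday + 0 days -> Friday
Result: Friday (2013-04-26)

Friday


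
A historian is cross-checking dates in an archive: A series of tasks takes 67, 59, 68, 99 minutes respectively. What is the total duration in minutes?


Durations: 67, 59, 68, 99
Running sum: 67
+ 59 = 126
+ 68 = 194
+ 99 = 293
Total duration: 293 minutes
That is 4 hours and 53 minutes

293


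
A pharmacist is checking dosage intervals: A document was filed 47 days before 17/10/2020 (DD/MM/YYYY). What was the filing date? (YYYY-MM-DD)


Start: 2020-10-17
Subtracting 47 days
Days already passed in October: 17
After going back through October: 30 more days to subtract
September 2020 has 30 days, need 30
Result: 2020-08-31

2020-08-31


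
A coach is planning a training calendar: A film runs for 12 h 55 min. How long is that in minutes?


Hours: 12
Minutes: 55
Convert hours to minutes: 12 x 60 = 720
Add remaining minutes: 720 + 55 = 775

775


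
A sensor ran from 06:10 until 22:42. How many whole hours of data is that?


Start: 06:10
End: 22:42
Hour difference: 22 - 6 = 16 hours
Minute difference: 42 - 10 = 32 minutes
Total minutes: 992
Complete hours: 992 / 60 = 16 (remainder 32)

16


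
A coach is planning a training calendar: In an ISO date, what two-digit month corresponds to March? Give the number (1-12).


Calendar month order:
2. February
3. March <--
4. April
March is month number 3

3


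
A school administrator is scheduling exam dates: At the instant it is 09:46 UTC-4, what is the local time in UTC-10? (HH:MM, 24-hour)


Local time: 09:46 at UTC-4 (offset -4h)
Target zone: UTC-10 (offset -10h)
Difference: -10 - (-4) = -6 hours
Calculation: 9 + (-6) = 3
Result: 03:46

03:46


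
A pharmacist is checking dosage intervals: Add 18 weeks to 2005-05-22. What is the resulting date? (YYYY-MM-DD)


Start: 2005-05-22
Weeks to add: 18
Convert to days: 18 x 7 = 126 days
Add 126 days to 2005-05-22
Result: 2005-09-25

2005-09-25


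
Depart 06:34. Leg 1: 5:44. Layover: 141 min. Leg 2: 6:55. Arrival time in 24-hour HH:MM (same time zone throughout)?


Depart: 06:34
Leg 1: +344 min -> 12:18
Layover: +141 min -> 14:39
Leg 2: +415 min -> 21:34
Total travel: 900 minutes = 15h 0m
Arrival: 21:34

21:34


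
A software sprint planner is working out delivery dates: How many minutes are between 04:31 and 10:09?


Start time: 04:31 = 271 minutes from midnight
End time: 10:09 = 609 minutes from midnight
Difference: 609 - 271 = 338 minutes
That is 5 hours and 38 minutes

338


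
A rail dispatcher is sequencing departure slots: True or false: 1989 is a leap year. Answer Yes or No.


Year: 1989
Divisible by 4? 1989 / 4 = 497.25 -> No
Not divisible by 4, so NOT a leap year

No


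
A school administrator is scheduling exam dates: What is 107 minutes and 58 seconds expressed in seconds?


Minutes: 107
Extra seconds: 58
Seconds per minute: 60
Minutes to seconds: 107 x 60 = 6420
Total: 6420 + 58 = 6478

6478


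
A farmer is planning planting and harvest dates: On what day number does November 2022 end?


Month: November
Year: 2022
November is a 30-day month
Total: 30 days

30


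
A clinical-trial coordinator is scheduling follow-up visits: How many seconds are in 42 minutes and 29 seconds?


Minutes: 42
Seconds: 29
Convert minutes to seconds: 42 x 60 = 2520
Add remaining seconds: 2520 + 29 = 2549

2549


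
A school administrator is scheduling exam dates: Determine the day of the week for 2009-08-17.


Date: 2009-08-17
January 1, 2009 is a Thursday
Day of year: 229
Offset from Jan 1: 228 days
228 mod 7 = 4
Result: Monday

Monday


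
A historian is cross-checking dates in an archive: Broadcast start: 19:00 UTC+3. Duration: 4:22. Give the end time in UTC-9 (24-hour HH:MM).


Start: 19:00 in UTC+3
Step 1 - add duration:
  minutes: 0 + 22 = 22
  hours: 19 + 4 + 0 = 23
  end in UTC+3: 23:22
Step 2 - convert UTC+3 -> UTC-9:
  offset difference: -9 - (3) = -12 hours
  23 + (-12) = 11 -> mod 24 = 11
Result: 11:22 in UTC-9

11:22


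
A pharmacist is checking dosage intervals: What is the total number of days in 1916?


Year: 1916
Check leap year rules:
Divisible by 4? Yes
Divisible by 100? No
1916 is a leap year
Days: 366

366


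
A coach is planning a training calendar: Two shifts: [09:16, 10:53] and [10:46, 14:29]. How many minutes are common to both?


Interval A: [556, 653] minutes from midnight
Interval B: [646, 869] minutes from midnight
Overlap start = max(556, 646) = 646
Overlap end = min(653, 869) = 653
Overlap = 653 - 646 = 7 minutes

7


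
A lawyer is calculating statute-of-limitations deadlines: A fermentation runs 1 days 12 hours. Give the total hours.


Days: 1
Extra hours: 12
Hours per day: 24
Days to hours: 1 x 24 = 24
Total: 24 + 12 = 36

36


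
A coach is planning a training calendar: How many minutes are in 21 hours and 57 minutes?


Hours: 21
Extra minutes: 57
Minutes per hour: 60
Hours to minutes: 21 x 60 = 1260
Total: 1260 + 57 = 1317

1317


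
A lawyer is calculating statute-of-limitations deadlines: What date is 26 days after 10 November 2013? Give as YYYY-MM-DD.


Start: 2013-11-10
Adding 26 days
Days remaining in November: 20
After November: 6 days still to add
December 2013 has 31 days, need 6
Result: 2013-12-06

2013-12-06


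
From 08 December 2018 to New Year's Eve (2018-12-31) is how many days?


Start: December 08, 2018
End: December 31, 2018
Days left in December: 23
Total: 23 days

23


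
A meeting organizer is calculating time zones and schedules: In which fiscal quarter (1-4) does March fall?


Month: March (month 3)
Q1: January-March (months 1-3)
Q2: April-June (months 4-6)
Q3: July-September (months 7-9)
Q4: October-December (months 10-12)
Month 3 falls in Q1

1


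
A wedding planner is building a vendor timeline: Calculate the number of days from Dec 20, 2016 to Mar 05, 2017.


Start date: 2016-12-20
End date: 2017-03-05
Dec 2016: +12 days
Jan 2017: +31 days
Feb 2017: +28 days
Mar 2017: +4 days
Total: 75 days

75


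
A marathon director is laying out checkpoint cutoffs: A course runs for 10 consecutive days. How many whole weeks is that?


Total days: 10
Days per week: 7
Division: 10 / 7 = 1 remainder 3
Complete weeks: 1
Remaining days: 3

1


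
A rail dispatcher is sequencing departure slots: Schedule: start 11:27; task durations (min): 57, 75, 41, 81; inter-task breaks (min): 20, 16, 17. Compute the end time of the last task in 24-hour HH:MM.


Start: 11:27 = 687 min from midnight
  after task 1 (57 min): 12:24
  after break (20 min): 12:44
  after task 2 (75 min): 13:59
  after break (16 min): 14:15
  after task 3 (41 min): 14:56
  after break (17 min): 15:13
  after task 4 (81 min): 16:34
Total elapsed: 307 minutes
End time: 16:34

16:34


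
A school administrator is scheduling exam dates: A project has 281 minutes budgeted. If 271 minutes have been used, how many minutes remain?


Total budget: 281 minutes
Time used: 271 minutes
Remaining: 281 - 271 = 10 minutes
Percent used: 96.4%
Percent remaining: 3.6%

10


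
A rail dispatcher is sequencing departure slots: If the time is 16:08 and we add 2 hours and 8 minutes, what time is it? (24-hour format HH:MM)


Start time: 16:08
Adding: 2 hours 8 minutes
Minutes: 8 + 8 = 16
Hours: 16 + 2 + 0 = 18
Result: 18:16

18:16


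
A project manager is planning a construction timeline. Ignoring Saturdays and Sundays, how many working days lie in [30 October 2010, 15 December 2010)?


Start: 2010-10-30 (Saturday)
End (exclusive): 2010-12-15 (Wednesday)
Total calendar days: 46
Full weeks: 46 // 7 = 6 -> 30 weekdays
Remaining 4 days starting on Saturday:
  Sat(-), Sun(-), Mon(w), Tue(w) -> 2 weekdays
Total business days: 30 + 2 = 32

32


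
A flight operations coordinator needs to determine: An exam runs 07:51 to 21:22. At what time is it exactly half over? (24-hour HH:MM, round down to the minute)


Start time: 07:51 = 471 minutes from midnight
End time: 21:22 = 1282 minutes from midnight
Sum: 471 + 1282 = 1753
Midpoint: 1753 / 2 = 876 minutes
Convert: 876 / 60 = 14 hours, 36 minutes
Result: 14:36

14:36


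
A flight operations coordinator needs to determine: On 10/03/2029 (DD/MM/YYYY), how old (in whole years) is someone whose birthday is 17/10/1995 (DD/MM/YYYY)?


Birth: 1995-10-17
Reference: 2029-03-10
Year difference: 2029 - 1995 = 34
Has birthday (10-17) occurred by 03-10? No
Birthday not yet reached this year -> subtract 1
Age in full years: 33

33


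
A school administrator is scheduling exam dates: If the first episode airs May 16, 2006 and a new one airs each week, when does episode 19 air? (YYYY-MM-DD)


First occurrence: 2006-05-16 (occurrence 1)
Each occurrence is 7 days after the previous.
Occurrence 19 is 18 weeks after the first.
18 weeks = 126 days
2006-05-16 + 126 days = 2006-09-19

2006-09-19


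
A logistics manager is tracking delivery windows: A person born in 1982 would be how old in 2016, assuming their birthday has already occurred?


Birth year: 1982
Current year: 2016
Age = current year - birth year
Age = 2016 - 1982 = 34

34


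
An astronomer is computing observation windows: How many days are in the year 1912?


Year: 1912
Check leap year rules:
Divisible by 4? Yes
Divisible by 100? No
1912 is a leap year
Days: 366

366


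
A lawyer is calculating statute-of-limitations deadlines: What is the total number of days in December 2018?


Month: December
Year: 2018
December is a 31-day month
Total: 31 days

31


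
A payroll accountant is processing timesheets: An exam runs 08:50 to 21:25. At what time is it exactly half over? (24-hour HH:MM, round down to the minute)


Start time: 08:50 = 530 minutes from midnight
End time: 21:25 = 1285 minutes from midnight
Sum: 530 + 1285 = 1815
Midpoint: 1815 / 2 = 907 minutes
Convert: 907 / 60 = 15 hours, 7 minutes
Result: 15:07

15:07


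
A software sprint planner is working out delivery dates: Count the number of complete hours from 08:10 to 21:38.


Start: 08:10
End: 21:38
Hour difference: 21 - 8 = 13 hours
Minute difference: 38 - 10 = 28 minutes
Total minutes: 808
Complete hours: 808 / 60 = 13 (remainder 28)

13


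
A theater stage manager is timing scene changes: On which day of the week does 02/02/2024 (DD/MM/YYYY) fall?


Date: 2024-02-02
January 1, 2024 is a Monday
Day of year: 33
Offset from Jan 1: 32 days
32 mod 7 = 4
Result: Friday

Friday


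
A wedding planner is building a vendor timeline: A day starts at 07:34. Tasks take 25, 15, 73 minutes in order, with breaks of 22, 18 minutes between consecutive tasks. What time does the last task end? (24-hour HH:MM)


Start: 07:34 = 454 min from midnight
  after task 1 (25 min): 07:59
  after break (22 min): 08:21
  after task 2 (15 min): 08:36
  after break (18 min): 08:54
  after task 3 (73 min): 10:07
Total elapsed: 153 minutes
End time: 10:07

10:07


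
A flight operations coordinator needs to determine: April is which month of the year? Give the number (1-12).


Calendar month order:
3. March
4. April <--
5. May
April is month number 4

4


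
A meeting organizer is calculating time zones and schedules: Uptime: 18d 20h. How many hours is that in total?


Days: 18
Extra hours: 20
Hours per day: 24
Days to hours: 18 x 24 = 432
Total: 432 + 20 = 452

452


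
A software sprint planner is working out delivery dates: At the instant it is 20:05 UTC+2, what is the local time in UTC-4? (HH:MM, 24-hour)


Local time: 20:05 at UTC+2 (offset 2h)
Target zone: UTC-4 (offset -4h)
Difference: -4 - (2) = -6 hours
Calculation: 20 + (-6) = 14
Result: 14:05

14:05


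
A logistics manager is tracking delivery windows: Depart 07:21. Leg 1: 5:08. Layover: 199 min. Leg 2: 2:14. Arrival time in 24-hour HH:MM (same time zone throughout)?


Depart: 07:21
Leg 1: +308 min -> 12:29
Layover: +199 min -> 15:48
Leg 2: +134 min -> 18:02
Total travel: 641 minutes = 10h 41m
Arrival: 18:02

18:02


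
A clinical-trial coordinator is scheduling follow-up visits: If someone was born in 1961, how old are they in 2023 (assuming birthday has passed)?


Birth year: 1961
Current year: 2023
Age = current year - birth year
Age = 2023 - 1961 = 62

62


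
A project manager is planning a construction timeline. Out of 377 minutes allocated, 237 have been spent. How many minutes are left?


Total budget: 377 minutes
Time used: 237 minutes
Remaining: 377 - 237 = 140 minutes
Percent used: 62.9%
Percent remaining: 37.1%

140


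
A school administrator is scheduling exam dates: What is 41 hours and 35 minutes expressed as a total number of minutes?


Hours: 41
Minutes: 35
Convert hours to minutes: 41 x 60 = 2460
Add remaining minutes: 2460 + 35 = 2495

2495


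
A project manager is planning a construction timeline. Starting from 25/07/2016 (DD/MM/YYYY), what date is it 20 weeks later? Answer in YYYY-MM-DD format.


Start: 2016-07-25
Weeks to add: 20
Convert to days: 20 x 7 = 140 days
Add 140 days to 2016-07-25
Result: 2016-12-12

2016-12-12


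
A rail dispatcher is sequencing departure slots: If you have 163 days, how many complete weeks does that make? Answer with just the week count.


Total days: 163
Days per week: 7
Division: 163 / 7 = 23 remainder 2
Complete weeks: 23
Remaining days: 2

23


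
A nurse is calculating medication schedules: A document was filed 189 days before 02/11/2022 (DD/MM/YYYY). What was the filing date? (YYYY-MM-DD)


Start: 2022-11-02
Subtracting 189 days
Days already passed in November: 2
After going back through November: 187 more days to subtract
October 2022: 31 days, 156 remaining
September 2022: 30 days, 126 remaining
August 2022: 31 days, 95 remaining
July 2022: 31 days, 64 remaining
Result: 2022-04-27

2022-04-27


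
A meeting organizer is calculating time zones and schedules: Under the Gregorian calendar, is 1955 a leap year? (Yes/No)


Year: 1955
Divisible by 4? 1955 / 4 = 488.75 -> No
Not divisible by 4, so NOT a leap year

No


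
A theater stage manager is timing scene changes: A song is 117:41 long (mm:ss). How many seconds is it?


Minutes: 117
Extra seconds: 41
Seconds per minute: 60
Minutes to seconds: 117 x 60 = 7020
Total: 7020 + 41 = 7061

7061


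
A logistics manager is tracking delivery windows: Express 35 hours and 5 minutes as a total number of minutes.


Hours: 35
Extra minutes: 5
Minutes per hour: 60
Hours to minutes: 35 x 60 = 2100
Total: 2100 + 5 = 2105

2105


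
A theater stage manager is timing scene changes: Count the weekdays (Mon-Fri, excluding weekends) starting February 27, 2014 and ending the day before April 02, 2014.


Start: 2014-02-27 (Thursday)
End (exclusive): 2014-04-02 (Wednesday)
Total calendar days: 34
Full weeks: 34 // 7 = 4 -> 20 weekdays
Remaining 6 days starting on Thursday:
  Thu(w), Fri(w), Sat(-), Sun(-), Mon(w), Tue(w) -> 4 weekdays
Total business days: 20 + 4 = 24

24


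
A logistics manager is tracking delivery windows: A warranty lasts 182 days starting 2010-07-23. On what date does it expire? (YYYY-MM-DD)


Start: 2010-07-23
Adding 182 days
Days remaining in July: 8
After July: 174 days still to add
August 2010: 31 days, 143 remaining
September 2010: 30 days, 113 remaining
October 2010: 31 days, 82 remaining
November 2010: 30 days, 52 remaining
Result: 2011-01-21

2011-01-21


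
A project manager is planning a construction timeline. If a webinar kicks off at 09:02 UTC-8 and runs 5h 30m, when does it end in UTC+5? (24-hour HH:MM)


Start: 09:02 in UTC-8
Step 1 - add duration:
  minutes: 2 + 30 = 32
  hours: 9 + 5 + 0 = 14
  end in UTC-8: 14:32
Step 2 - convert UTC-8 -> UTC+5:
  offset difference: 5 - (-8) = 13 hours
  14 + (13) = 27 -> mod 24 = 3
Result: 03:32 in UTC+5

03:32


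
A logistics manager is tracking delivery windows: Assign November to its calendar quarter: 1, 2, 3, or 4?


Month: November (month 11)
Q1: January-March (months 1-3)
Q2: April-June (months 4-6)
Q3: July-September (months 7-9)
Q4: October-December (months 10-12)
Month 11 falls in Q4

4


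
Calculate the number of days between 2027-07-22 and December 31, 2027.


Start: July 22, 2027
End: December 31, 2027
Days left in July: 9
August: 31
September: 30
October: 31
November: 30
... plus remaining months
Sum of remaining months: 153
Total: 9 + 153 = 162

162


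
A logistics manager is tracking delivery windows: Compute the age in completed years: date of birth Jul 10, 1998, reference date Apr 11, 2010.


Birth: 1998-07-10
Reference: 2010-04-11
Year difference: 2010 - 1998 = 12
Has birthday (07-10) occurred by 04-11? No
Birthday not yet reached this year -> subtract 1
Age in full years: 11

11


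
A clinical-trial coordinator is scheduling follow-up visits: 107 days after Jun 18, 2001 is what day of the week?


Start: 2001-06-18 (Monday)
Step 1 - find target date: add 107 days
  2001-06-18 + 107 days = 2001-10-03
Step 2 - day of week:
  107 mod 7 = 2
  Monday + 2 days -> Wednesday
Result: Wednesday (2001-10-03)

Wednesday


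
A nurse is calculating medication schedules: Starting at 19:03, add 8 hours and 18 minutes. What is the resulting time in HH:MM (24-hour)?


Start time: 19:03
Adding: 8 hours 18 minutes
Minutes: 3 + 18 = 21
Hours: 19 + 8 + 0 = 27
Hour wraparound: 27 mod 24 = 3
Result: 03:21

03:21


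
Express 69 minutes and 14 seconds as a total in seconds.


Minutes: 69
Seconds: 14
Convert minutes to seconds: 69 x 60 = 4140
Add remaining seconds: 4140 + 14 = 4154

4154


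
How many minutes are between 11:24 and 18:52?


Start time: 11:24 = 684 minutes from midnight
End time: 18:52 = 1132 minutes from midnight
Difference: 1132 - 684 = 448 minutes
That is 7 hours and 28 minutes

448


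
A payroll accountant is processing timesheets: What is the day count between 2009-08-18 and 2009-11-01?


Start date: 2009-08-18
End date: 2009-11-01
Aug 2009: +14 days
Sep 2009: +30 days
Oct 2009: +31 days
Total: 75 days

75


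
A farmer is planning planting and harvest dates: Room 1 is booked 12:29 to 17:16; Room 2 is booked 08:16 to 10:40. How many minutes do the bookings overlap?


Interval A: [749, 1036] minutes from midnight
Interval B: [496, 640] minutes from midnight
Overlap start = max(749, 496) = 749
Overlap end = min(1036, 640) = 640
End <= start, so the intervals do not overlap: 0 minutes

0


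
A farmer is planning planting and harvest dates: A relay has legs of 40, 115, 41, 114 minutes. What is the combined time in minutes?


Durations: 40, 115, 41, 114
Running sum: 40
+ 115 = 155
+ 41 = 196
+ 114 = 310
Total duration: 310 minutes
That is 5 hours and 10 minutes

310


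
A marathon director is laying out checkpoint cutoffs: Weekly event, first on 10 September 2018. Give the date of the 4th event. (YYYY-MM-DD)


First occurrence: 2018-09-10 (occurrence 1)
Each occurrence is 7 days after the previous.
Occurrence 4 is 3 weeks after the first.
3 weeks = 21 days
2018-09-10 + 21 days = 2018-10-01

2018-10-01


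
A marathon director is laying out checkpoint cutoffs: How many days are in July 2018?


Month: July
Year: 2018
July is a 31-day month
Total: 31 days

31


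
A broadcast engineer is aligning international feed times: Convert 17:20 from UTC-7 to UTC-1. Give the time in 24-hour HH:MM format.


Local time: 17:20 at UTC-7 (offset -7h)
Target zone: UTC-1 (offset -1h)
Difference: -1 - (-7) = 6 hours
Calculation: 17 + (6) = 23
Result: 23:20

23:20


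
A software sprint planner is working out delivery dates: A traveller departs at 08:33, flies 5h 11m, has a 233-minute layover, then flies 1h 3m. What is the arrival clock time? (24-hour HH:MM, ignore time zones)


Depart: 08:33
Leg 1: +311 min -> 13:44
Layover: +233 min -> 17:37
Leg 2: +63 min -> 18:40
Total travel: 607 minutes = 10h 7m
Arrival: 18:40

18:40


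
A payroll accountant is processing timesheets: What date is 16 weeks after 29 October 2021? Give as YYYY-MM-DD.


Start: 2021-10-29
Weeks to add: 16
Convert to days: 16 x 7 = 112 days
Add 112 days to 2021-10-29
Result: 2022-02-18

2022-02-18


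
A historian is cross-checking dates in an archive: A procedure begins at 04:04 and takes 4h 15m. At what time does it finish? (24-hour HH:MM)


Start time: 04:04
Adding: 4 hours 15 minutes
Minutes: 4 + 15 = 19
Hours: 4 + 4 + 0 = 8
Result: 08:19

08:19


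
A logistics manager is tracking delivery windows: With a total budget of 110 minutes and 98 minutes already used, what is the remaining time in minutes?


Total budget: 110 minutes
Time used: 98 minutes
Remaining: 110 - 98 = 12 minutes
Percent used: 89.1%
Percent remaining: 10.9%

12


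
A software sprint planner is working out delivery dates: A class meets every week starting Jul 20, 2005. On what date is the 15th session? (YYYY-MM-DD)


First occurrence: 2005-07-20 (occurrence 1)
Each occurrence is 7 days after the previous.
Occurrence 15 is 14 weeks after the first.
14 weeks = 98 days
2005-07-20 + 98 days = 2005-10-26

2005-10-26


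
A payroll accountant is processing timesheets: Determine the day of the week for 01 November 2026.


Date: 2026-11-01
January 1, 2026 is a Thursday
Day of year: 305
Offset from Jan 1: 304 days
304 mod 7 = 3
Result: Sunday

Sunday


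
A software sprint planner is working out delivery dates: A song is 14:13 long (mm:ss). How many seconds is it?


Minutes: 14
Extra seconds: 13
Seconds per minute: 60
Minutes to seconds: 14 x 60 = 840
Total: 840 + 13 = 853

853


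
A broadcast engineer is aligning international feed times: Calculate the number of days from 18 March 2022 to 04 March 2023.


Start date: 2022-03-18
End date: 2023-03-04
Mar 2022: +14 days
Apr 2022: +30 days
May 2022: +31 days
... (10 more months)
Total: 351 days

351


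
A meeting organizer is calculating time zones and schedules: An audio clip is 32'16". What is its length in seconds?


Minutes: 32
Seconds: 16
Convert minutes to seconds: 32 x 60 = 1920
Add remaining seconds: 1920 + 16 = 1936

1936


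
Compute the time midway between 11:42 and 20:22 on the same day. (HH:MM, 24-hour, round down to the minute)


Start time: 11:42 = 702 minutes from midnight
End time: 20:22 = 1222 minutes from midnight
Sum: 702 + 1222 = 1924
Midpoint: 1924 / 2 = 962 minutes
Convert: 962 / 60 = 16 hours, 2 minutes
Result: 16:02

16:02


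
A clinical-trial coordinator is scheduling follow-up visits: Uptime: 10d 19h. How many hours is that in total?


Days: 10
Extra hours: 19
Hours per day: 24
Days to hours: 10 x 24 = 240
Total: 240 + 19 = 259

259


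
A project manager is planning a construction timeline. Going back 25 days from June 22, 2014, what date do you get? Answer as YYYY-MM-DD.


Start: 2014-06-22
Subtracting 25 days
Days already passed in June: 22
After going back through June: 3 more days to subtract
May 2014 has 31 days, need 3
Result: 2014-05-28

2014-05-28


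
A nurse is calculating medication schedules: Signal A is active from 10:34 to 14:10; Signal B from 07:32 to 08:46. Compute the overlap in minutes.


Interval A: [634, 850] minutes from midnight
Interval B: [452, 526] minutes from midnight
Overlap start = max(634, 452) = 634
Overlap end = min(850, 526) = 526
End <= start, so the intervals do not overlap: 0 minutes

0


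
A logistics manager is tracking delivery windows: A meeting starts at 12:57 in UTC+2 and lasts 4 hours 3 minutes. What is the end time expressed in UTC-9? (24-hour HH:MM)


Start: 12:57 in UTC+2
Step 1 - add duration:
  minutes: 57 + 3 = 60 (carry 1h)
  hours: 12 + 4 + 1 = 17
  end in UTC+2: 17:00
Step 2 - convert UTC+2 -> UTC-9:
  offset difference: -9 - (2) = -11 hours
  17 + (-11) = 6 -> mod 24 = 6
Result: 06:00 in UTC-9

06:00


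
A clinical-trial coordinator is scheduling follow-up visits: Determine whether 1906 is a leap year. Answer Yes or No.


Year: 1906
Divisible by 4? 1906 / 4 = 476.5 -> No
Not divisible by 4, so NOT a leap year

No


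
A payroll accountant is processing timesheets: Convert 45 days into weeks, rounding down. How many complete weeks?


Total days: 45
Days per week: 7
Division: 45 / 7 = 6 remainder 3
Complete weeks: 6
Remaining days: 3

6


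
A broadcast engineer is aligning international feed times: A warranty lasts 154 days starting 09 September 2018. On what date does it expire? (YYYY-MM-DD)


Start: 2018-09-09
Adding 154 days
Days remaining in September: 21
After September: 133 days still to add
October 2018: 31 days, 102 remaining
November 2018: 30 days, 72 remaining
December 2018: 31 days, 41 remaining
January 2019: 31 days, 10 remaining
Result: 2019-02-10

2019-02-10


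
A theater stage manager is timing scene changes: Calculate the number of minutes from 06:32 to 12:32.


Start time: 06:32 = 392 minutes from midnight
End time: 12:32 = 752 minutes from midnight
Difference: 752 - 392 = 360 minutes
That is 6 hours and 0 minutes

360


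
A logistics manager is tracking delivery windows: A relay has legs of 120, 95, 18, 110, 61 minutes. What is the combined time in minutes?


Durations: 120, 95, 18, 110, 61
Running sum: 120
+ 95 = 215
+ 18 = 233
+ 110 = 343
+ 61 = 404
Total duration: 404 minutes
That is 6 hours and 44 minutes

404


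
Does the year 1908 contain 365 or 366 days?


Year: 1908
Check leap year rules:
Divisible by 4? Yes
Divisible by 100? No
1908 is a leap year
Days: 366

366


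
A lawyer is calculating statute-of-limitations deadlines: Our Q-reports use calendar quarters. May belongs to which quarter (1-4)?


Month: May (month 5)
Q1: January-March (months 1-3)
Q2: April-June (months 4-6)
Q3: July-September (months 7-9)
Q4: October-December (months 10-12)
Month 5 falls in Q2

2


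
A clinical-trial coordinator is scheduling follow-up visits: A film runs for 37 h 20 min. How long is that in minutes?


Hours: 37
Minutes: 20
Convert hours to minutes: 37 x 60 = 2220
Add remaining minutes: 2220 + 20 = 2240

2240


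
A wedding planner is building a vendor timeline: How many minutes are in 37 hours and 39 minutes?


Hours: 37
Extra minutes: 39
Minutes per hour: 60
Hours to minutes: 37 x 60 = 2220
Total: 2220 + 39 = 2259

2259


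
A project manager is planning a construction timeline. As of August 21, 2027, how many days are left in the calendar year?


Start: August 21, 2027
End: December 31, 2027
Days left in August: 10
September: 30
October: 31
November: 30
December: 31
Sum of remaining months: 122
Total: 10 + 122 = 132

132


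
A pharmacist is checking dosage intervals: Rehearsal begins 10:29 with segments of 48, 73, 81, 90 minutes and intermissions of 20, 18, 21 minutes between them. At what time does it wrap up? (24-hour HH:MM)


Start: 10:29 = 629 min from midnight
  after task 1 (48 min): 11:17
  after break (20 min): 11:37
  after task 2 (73 min): 12:50
  after break (18 min): 13:08
  after task 3 (81 min): 14:29
  after break (21 min): 14:50
  after task 4 (90 min): 16:20
Total elapsed: 351 minutes
End time: 16:20

16:20


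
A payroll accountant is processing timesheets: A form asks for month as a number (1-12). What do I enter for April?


Calendar month order:
3. March
4. April <--
5. May
April is month number 4

4


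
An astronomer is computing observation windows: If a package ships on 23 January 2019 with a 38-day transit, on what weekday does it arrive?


Start: 2019-01-23 (Wednesday)
Step 1 - find target date: add 38 days
  2019-01-23 + 38 days = 2019-03-02
Step 2 - day of week:
  38 mod 7 = 3
  Wednesday + 3 days -> Saturday
Result: Saturday (2019-03-02)

Saturday


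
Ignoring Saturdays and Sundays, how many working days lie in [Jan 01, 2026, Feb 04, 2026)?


Start: 2026-01-01 (Thursday)
End (exclusive): 2026-02-04 (Wednesday)
Total calendar days: 34
Full weeks: 34 // 7 = 4 -> 20 weekdays
Remaining 6 days starting on Thursday:
  Thu(w), Fri(w), Sat(-), Sun(-), Mon(w), Tue(w) -> 4 weekdays
Total business days: 20 + 4 = 24

24


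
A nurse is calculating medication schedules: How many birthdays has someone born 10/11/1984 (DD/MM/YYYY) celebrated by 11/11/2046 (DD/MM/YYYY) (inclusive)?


Birth: 1984-11-10
Reference: 2046-11-11
Year difference: 2046 - 1984 = 62
Has birthday (11-10) occurred by 11-11? Yes
Age in full years: 62

62


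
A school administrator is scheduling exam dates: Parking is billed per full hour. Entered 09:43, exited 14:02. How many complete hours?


Start: 09:43
End: 14:02
Hour difference: 14 - 9 = 5 hours
Minute difference: 2 - 43 = -41 minutes
Total minutes: 259
Complete hours: 259 / 60 = 4 (remainder 19)

4


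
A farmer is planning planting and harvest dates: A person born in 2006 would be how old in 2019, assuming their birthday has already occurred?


Birth year: 2006
Current year: 2019
Age = current year - birth year
Age = 2019 - 2006 = 13

13


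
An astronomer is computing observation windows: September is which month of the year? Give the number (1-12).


Calendar month order:
8. August
9. September <--
10. October
September is month number 9

9


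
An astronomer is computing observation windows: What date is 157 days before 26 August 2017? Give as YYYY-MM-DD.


Start: 2017-08-26
Subtracting 157 days
Days already passed in August: 26
After going back through August: 131 more days to subtract
July 2017: 31 days, 100 remaining
June 2017: 30 days, 70 remaining
May 2017: 31 days, 39 remaining
April 2017: 30 days, 9 remaining
Result: 2017-03-22

2017-03-22


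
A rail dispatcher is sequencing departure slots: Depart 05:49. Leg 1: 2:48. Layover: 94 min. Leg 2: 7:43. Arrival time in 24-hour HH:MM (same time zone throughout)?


Depart: 05:49
Leg 1: +168 min -> 08:37
Layover: +94 min -> 10:11
Leg 2: +463 min -> 17:54
Total travel: 725 minutes = 12h 5m
Arrival: 17:54

17:54


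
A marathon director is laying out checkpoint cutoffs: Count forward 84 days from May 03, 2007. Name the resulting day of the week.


Start: 2007-05-03 (Thursday)
Step 1 - find target date: add 84 days
  2007-05-03 + 84 days = 2007-07-26
Step 2 - day of week:
  84 mod 7 = 0
  Thursday + 0 days -> Thursday
Result: Thursday (2007-07-26)

Thursday
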